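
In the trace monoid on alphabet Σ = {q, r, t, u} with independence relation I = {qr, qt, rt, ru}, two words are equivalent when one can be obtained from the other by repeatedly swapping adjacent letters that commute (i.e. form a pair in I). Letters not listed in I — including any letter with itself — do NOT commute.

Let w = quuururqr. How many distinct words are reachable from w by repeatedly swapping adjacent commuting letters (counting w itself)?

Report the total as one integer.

84

piece 0:q — minimal
piece 1:u rests on {0:q}
piece 2:u rests on {1:u}
piece 3:u rests on {2:u}
piece 4:r — minimal
piece 5:u rests on {3:u}
piece 6:r rests on {4:r}
piece 7:q rests on {5:u}
piece 8:r rests on {6:r}
minimal pieces: {0:q, 4:r}
ways to finish when only these pieces remain (= sum over removing one remaining piece with nothing left below it):
  1 left: {7}→1  {8}→1
  2 left: {5,7}→1  {6,8}→1  {7,8}→2
  3 left: {3,5,7}→1  {4,6,8}→1  {5,7,8}→3  {6,7,8}→3
  4 left: {2,3,5,7}→1  {3,5,7,8}→4  {4,6,7,8}→4  {5,6,7,8}→6
  5 left: {1,2,3,5,7}→1  {2,3,5,7,8}→5  {3,5,6,7,8}→10  {4,5,6,7,8}→10
  6 left: {0,1,2,3,5,7}→1  {1,2,3,5,7,8}→6  {2,3,5,6,7,8}→15  {3,4,5,6,7,8}→20
  7 left: {0,1,2,3,5,7,8}→7  {1,2,3,5,6,7,8}→21  {2,3,4,5,6,7,8}→35
  placing 0:q first → 56 extensions
  placing 4:r first → 28 extensions
total linear extensions = 84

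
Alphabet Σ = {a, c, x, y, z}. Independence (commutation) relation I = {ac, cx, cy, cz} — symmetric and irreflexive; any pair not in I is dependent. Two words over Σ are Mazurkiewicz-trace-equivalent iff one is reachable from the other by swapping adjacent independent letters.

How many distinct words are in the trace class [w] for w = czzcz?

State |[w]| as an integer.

10

drop 0:c onto floor
drop 1:z onto floor
drop 2:z onto {1:z}
drop 3:c onto {0:c}
drop 4:z onto {2:z}
ground layer = {0:c, 1:z}
drop-orders for the pieces not yet dropped (sum over which currently-grounded one goes next):
  1 to go: {3} 1  {4} 1
  2 to go: {0,3} 1  {2,4} 1  {3,4} 2
  3 to go: {0,3,4} 3  {1,2,4} 1  {2,3,4} 3
  if 0:c drops first: 4 orders
  if 1:z drops first: 6 orders
heap linearizations: 10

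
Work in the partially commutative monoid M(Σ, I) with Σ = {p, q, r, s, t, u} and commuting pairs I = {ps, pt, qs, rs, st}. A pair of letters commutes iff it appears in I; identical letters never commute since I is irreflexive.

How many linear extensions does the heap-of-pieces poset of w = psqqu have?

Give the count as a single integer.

4

piece 0:p — minimal
piece 1:s — minimal
piece 2:q rests on {0:p}
piece 3:q rests on {2:q}
piece 4:u rests on {1:s, 3:q}
minimal pieces: {0:p, 1:s}
ways to finish when only these pieces remain (= sum over removing one remaining piece with nothing left below it):
  1 left: {4}→1
  2 left: {1,4}→1  {3,4}→1
  3 left: {1,3,4}→2  {2,3,4}→1
  placing 0:p first → 3 extensions
  placing 1:s first → 1 extensions
total linear extensions = 4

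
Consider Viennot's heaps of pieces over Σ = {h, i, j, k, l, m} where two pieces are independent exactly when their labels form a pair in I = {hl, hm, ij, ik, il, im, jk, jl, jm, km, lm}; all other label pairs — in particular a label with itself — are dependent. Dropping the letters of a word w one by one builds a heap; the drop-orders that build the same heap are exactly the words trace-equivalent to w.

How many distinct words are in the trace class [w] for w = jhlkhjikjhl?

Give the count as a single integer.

#0=j has no predecessor
#1=h depends on [0:j]
#2=l has no predecessor
#3=k depends on [1:h, 2:l]
#4=h depends on [3:k]
#5=j depends on [4:h]
#6=i depends on [4:h]
#7=k depends on [4:h]
#8=j depends on [5:j]
#9=h depends on [6:i, 7:k, 8:j]
#10=l depends on [7:k]
sources: [0:j, 2:l]
N(rest) = Σ N(rest − s) over sources s of rest; N(one piece) = 1:
  size 1 → [9]=1  [10]=1
  size 2 → [6,9]=1  [8,9]=1  [9,10]=2
  size 3 → [5,8,9]=1  [6,8,9]=2  [6,9,10]=3  [7,9,10]=2  [8,9,10]=3
  size 4 → [5,6,8,9]=3  [5,8,9,10]=4  [6,7,9,10]=5  [6,8,9,10]=8  [7,8,9,10]=5
  size 5 → [5,6,8,9,10]=15  [5,7,8,9,10]=9  [6,7,8,9,10]=18
  size 6 → [5,6,7,8,9,10]=42
  size 7 → [4,5,6,7,8,9,10]=42
  size 8 → [3,4,5,6,7,8,9,10]=42
  size 9 → [1,3,4,5,6,7,8,9,10]=42  [2,3,4,5,6,7,8,9,10]=42
  first=0(j) contributes 84
  first=2(l) contributes 42
|[w]| = 126

126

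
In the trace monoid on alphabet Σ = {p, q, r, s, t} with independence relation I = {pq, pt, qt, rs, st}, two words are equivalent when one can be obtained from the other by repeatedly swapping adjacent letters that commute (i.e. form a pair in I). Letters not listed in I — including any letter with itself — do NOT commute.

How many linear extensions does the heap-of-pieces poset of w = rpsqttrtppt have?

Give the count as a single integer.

#0=r has no predecessor
#1=p depends on [0:r]
#2=s depends on [1:p]
#3=q depends on [2:s]
#4=t depends on [0:r]
#5=t depends on [4:t]
#6=r depends on [3:q, 5:t]
#7=t depends on [6:r]
#8=p depends on [6:r]
#9=p depends on [8:p]
#10=t depends on [7:t]
sources: [0:r]
N(rest) = Σ N(rest − s) over sources s of rest; N(one piece) = 1:
  size 1 → [9]=1  [10]=1
  size 2 → [7,10]=1  [8,9]=1  [9,10]=2
  size 3 → [7,9,10]=3  [8,9,10]=3
  size 4 → [7,8,9,10]=6
  size 5 → [6,7,8,9,10]=6
  size 6 → [3,6,7,8,9,10]=6  [5,6,7,8,9,10]=6
  size 7 → [2,3,6,7,8,9,10]=6  [3,5,6,7,8,9,10]=12  [4,5,6,7,8,9,10]=6
  size 8 → [1,2,3,6,7,8,9,10]=6  [2,3,5,6,7,8,9,10]=18  [3,4,5,6,7,8,9,10]=18
  size 9 → [1,2,3,5,6,7,8,9,10]=24  [2,3,4,5,6,7,8,9,10]=36
  first=0(r) contributes 60

60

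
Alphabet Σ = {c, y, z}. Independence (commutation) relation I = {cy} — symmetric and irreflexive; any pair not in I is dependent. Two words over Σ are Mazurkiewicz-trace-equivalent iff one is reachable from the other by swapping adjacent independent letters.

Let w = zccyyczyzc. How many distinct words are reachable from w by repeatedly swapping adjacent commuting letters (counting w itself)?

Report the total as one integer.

10

piece 0:z — minimal
piece 1:c rests on {0:z}
piece 2:c rests on {1:c}
piece 3:y rests on {0:z}
piece 4:y rests on {3:y}
piece 5:c rests on {2:c}
piece 6:z rests on {4:y, 5:c}
piece 7:y rests on {6:z}
piece 8:z rests on {7:y}
piece 9:c rests on {8:z}
minimal pieces: {0:z}
ways to finish when only these pieces remain (= sum over removing one remaining piece with nothing left below it):
  1 left: {9}→1
  2 left: {8,9}→1
  3 left: {7,8,9}→1
  4 left: {6,7,8,9}→1
  5 left: {4,6,7,8,9}→1  {5,6,7,8,9}→1
  6 left: {2,5,6,7,8,9}→1  {3,4,6,7,8,9}→1  {4,5,6,7,8,9}→2
  7 left: {1,2,5,6,7,8,9}→1  {2,4,5,6,7,8,9}→3  {3,4,5,6,7,8,9}→3
  8 left: {1,2,4,5,6,7,8,9}→4  {2,3,4,5,6,7,8,9}→6
  placing 0:z first → 10 extensions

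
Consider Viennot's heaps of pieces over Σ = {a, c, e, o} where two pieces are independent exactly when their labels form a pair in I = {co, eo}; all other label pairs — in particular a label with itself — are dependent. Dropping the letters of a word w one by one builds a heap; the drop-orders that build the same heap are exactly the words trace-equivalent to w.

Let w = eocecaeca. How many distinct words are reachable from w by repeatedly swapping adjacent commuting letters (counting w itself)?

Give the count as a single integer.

0(e) covers ∅
1(o) covers ∅
2(c) covers 0:e
3(e) covers 2:c
4(c) covers 3:e
5(a) covers 1:o, 4:c
6(e) covers 5:a
7(c) covers 6:e
8(a) covers 7:c
floor of heap: 0:e, 1:o
completions by unplaced set U, small U first (add the entries for U minus each lowest piece of U):
  |U|=1: {8}:1
  |U|=2: {7,8}:1
  |U|=3: {6,7,8}:1
  |U|=4: {5,6,7,8}:1
  |U|=5: {1,5,6,7,8}:1  {4,5,6,7,8}:1
  |U|=6: {1,4,5,6,7,8}:2  {3,4,5,6,7,8}:1
  |U|=7: {1,3,4,5,6,7,8}:3  {2,3,4,5,6,7,8}:1
  start at 0(e): 4
  start at 1(o): 1
sum over floor = 5

5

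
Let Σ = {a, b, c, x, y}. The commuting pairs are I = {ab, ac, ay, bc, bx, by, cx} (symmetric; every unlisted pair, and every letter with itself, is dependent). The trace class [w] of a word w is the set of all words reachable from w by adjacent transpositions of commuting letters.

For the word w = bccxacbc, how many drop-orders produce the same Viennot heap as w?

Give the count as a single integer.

420

piece 0:b — minimal
piece 1:c — minimal
piece 2:c rests on {1:c}
piece 3:x — minimal
piece 4:a rests on {3:x}
piece 5:c rests on {2:c}
piece 6:b rests on {0:b}
piece 7:c rests on {5:c}
minimal pieces: {0:b, 1:c, 3:x}
ways to finish when only these pieces remain (= sum over removing one remaining piece with nothing left below it):
  1 left: {4}→1  {6}→1  {7}→1
  2 left: {0,6}→1  {3,4}→1  {4,6}→2  {4,7}→2  {5,7}→1  {6,7}→2
  3 left: {0,4,6}→3  {0,6,7}→3  {2,5,7}→1  {3,4,6}→3  {3,4,7}→3  {4,5,7}→3  {4,6,7}→6  {5,6,7}→3
  4 left: {0,3,4,6}→6  {0,4,6,7}→12  {0,5,6,7}→6  {1,2,5,7}→1  {2,4,5,7}→4  {2,5,6,7}→4  {3,4,5,7}→6  {3,4,6,7}→12  {4,5,6,7}→12
  5 left: {0,2,5,6,7}→10  {0,3,4,6,7}→30  {0,4,5,6,7}→30  {1,2,4,5,7}→5  {1,2,5,6,7}→5  {2,3,4,5,7}→10  {2,4,5,6,7}→20  {3,4,5,6,7}→30
  6 left: {0,1,2,5,6,7}→15  {0,2,4,5,6,7}→60  {0,3,4,5,6,7}→90  {1,2,3,4,5,7}→15  {1,2,4,5,6,7}→30  {2,3,4,5,6,7}→60
  placing 0:b first → 105 extensions
  placing 1:c first → 210 extensions
  placing 3:x first → 105 extensions
total linear extensions = 420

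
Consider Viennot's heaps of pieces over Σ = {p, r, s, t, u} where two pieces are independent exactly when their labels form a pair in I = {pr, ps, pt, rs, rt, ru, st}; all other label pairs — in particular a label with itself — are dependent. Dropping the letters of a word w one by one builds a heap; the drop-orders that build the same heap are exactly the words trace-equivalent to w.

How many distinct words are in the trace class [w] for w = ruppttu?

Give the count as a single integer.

42

piece 0:r — minimal
piece 1:u — minimal
piece 2:p rests on {1:u}
piece 3:p rests on {2:p}
piece 4:t rests on {1:u}
piece 5:t rests on {4:t}
piece 6:u rests on {3:p, 5:t}
minimal pieces: {0:r, 1:u}
ways to finish when only these pieces remain (= sum over removing one remaining piece with nothing left below it):
  1 left: {0}→1  {6}→1
  2 left: {0,6}→2  {3,6}→1  {5,6}→1
  3 left: {0,3,6}→3  {0,5,6}→3  {2,3,6}→1  {3,5,6}→2  {4,5,6}→1
  4 left: {0,2,3,6}→4  {0,3,5,6}→8  {0,4,5,6}→4  {2,3,5,6}→3  {3,4,5,6}→3
  5 left: {0,2,3,5,6}→15  {0,3,4,5,6}→15  {2,3,4,5,6}→6
  placing 0:r first → 6 extensions
  placing 1:u first → 36 extensions
total linear extensions = 42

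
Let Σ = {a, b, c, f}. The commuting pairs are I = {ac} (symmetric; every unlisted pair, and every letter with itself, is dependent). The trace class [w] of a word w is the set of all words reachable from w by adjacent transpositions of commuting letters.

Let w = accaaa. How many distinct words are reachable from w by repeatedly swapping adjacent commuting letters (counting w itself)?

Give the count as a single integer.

15

drop 0:a onto floor
drop 1:c onto floor
drop 2:c onto {1:c}
drop 3:a onto {0:a}
drop 4:a onto {3:a}
drop 5:a onto {4:a}
ground layer = {0:a, 1:c}
drop-orders for the pieces not yet dropped (sum over which currently-grounded one goes next):
  1 to go: {2} 1  {5} 1
  2 to go: {1,2} 1  {2,5} 2  {4,5} 1
  3 to go: {1,2,5} 3  {2,4,5} 3  {3,4,5} 1
  4 to go: {0,3,4,5} 1  {1,2,4,5} 6  {2,3,4,5} 4
  if 0:a drops first: 10 orders
  if 1:c drops first: 5 orders
heap linearizations: 15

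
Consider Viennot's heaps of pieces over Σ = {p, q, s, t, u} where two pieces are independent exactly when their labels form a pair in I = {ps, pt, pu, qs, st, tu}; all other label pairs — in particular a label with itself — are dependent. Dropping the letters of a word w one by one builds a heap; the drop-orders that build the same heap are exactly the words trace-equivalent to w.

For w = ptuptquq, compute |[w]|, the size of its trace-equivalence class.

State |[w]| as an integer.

0(p) covers ∅
1(t) covers ∅
2(u) covers ∅
3(p) covers 0:p
4(t) covers 1:t
5(q) covers 2:u, 3:p, 4:t
6(u) covers 5:q
7(q) covers 6:u
floor of heap: 0:p, 1:t, 2:u
completions by unplaced set U, small U first (add the entries for U minus each lowest piece of U):
  |U|=1: {7}:1
  |U|=2: {6,7}:1
  |U|=3: {5,6,7}:1
  |U|=4: {2,5,6,7}:1  {3,5,6,7}:1  {4,5,6,7}:1
  |U|=5: {0,3,5,6,7}:1  {1,4,5,6,7}:1  {2,3,5,6,7}:2  {2,4,5,6,7}:2  {3,4,5,6,7}:2
  |U|=6: {0,2,3,5,6,7}:3  {0,3,4,5,6,7}:3  {1,2,4,5,6,7}:3  {1,3,4,5,6,7}:3  {2,3,4,5,6,7}:6
  start at 0(p): 12
  start at 1(t): 12
  start at 2(u): 6
sum over floor = 30

30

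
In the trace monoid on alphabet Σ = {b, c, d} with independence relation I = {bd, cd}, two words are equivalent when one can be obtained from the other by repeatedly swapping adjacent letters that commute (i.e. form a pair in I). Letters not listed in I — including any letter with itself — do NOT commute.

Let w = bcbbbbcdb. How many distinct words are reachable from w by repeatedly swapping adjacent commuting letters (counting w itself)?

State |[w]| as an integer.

9

piece 0:b — minimal
piece 1:c rests on {0:b}
piece 2:b rests on {1:c}
piece 3:b rests on {2:b}
piece 4:b rests on {3:b}
piece 5:b rests on {4:b}
piece 6:c rests on {5:b}
piece 7:d — minimal
piece 8:b rests on {6:c}
minimal pieces: {0:b, 7:d}
ways to finish when only these pieces remain (= sum over removing one remaining piece with nothing left below it):
  1 left: {7}→1  {8}→1
  2 left: {6,8}→1  {7,8}→2
  3 left: {5,6,8}→1  {6,7,8}→3
  4 left: {4,5,6,8}→1  {5,6,7,8}→4
  5 left: {3,4,5,6,8}→1  {4,5,6,7,8}→5
  6 left: {2,3,4,5,6,8}→1  {3,4,5,6,7,8}→6
  7 left: {1,2,3,4,5,6,8}→1  {2,3,4,5,6,7,8}→7
  placing 0:b first → 8 extensions
  placing 7:d first → 1 extensions
total linear extensions = 9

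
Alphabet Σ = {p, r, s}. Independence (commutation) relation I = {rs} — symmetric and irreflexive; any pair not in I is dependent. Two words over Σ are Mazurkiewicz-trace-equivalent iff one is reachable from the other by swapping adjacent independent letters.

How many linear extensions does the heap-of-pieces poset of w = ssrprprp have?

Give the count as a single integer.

piece 0:s — minimal
piece 1:s rests on {0:s}
piece 2:r — minimal
piece 3:p rests on {1:s, 2:r}
piece 4:r rests on {3:p}
piece 5:p rests on {4:r}
piece 6:r rests on {5:p}
piece 7:p rests on {6:r}
minimal pieces: {0:s, 2:r}
ways to finish when only these pieces remain (= sum over removing one remaining piece with nothing left below it):
  1 left: {7}→1
  2 left: {6,7}→1
  3 left: {5,6,7}→1
  4 left: {4,5,6,7}→1
  5 left: {3,4,5,6,7}→1
  6 left: {1,3,4,5,6,7}→1  {2,3,4,5,6,7}→1
  placing 0:s first → 2 extensions
  placing 2:r first → 1 extensions
total linear extensions = 3

3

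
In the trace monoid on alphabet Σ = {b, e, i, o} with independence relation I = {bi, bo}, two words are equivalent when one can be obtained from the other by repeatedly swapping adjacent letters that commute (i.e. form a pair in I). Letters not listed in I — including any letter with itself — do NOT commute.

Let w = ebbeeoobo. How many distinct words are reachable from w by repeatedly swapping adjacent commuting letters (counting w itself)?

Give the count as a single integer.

4

0(e) covers ∅
1(b) covers 0:e
2(b) covers 1:b
3(e) covers 2:b
4(e) covers 3:e
5(o) covers 4:e
6(o) covers 5:o
7(b) covers 4:e
8(o) covers 6:o
floor of heap: 0:e
completions by unplaced set U, small U first (add the entries for U minus each lowest piece of U):
  |U|=1: {7}:1  {8}:1
  |U|=2: {6,8}:1  {7,8}:2
  |U|=3: {5,6,8}:1  {6,7,8}:3
  |U|=4: {5,6,7,8}:4
  |U|=5: {4,5,6,7,8}:4
  |U|=6: {3,4,5,6,7,8}:4
  |U|=7: {2,3,4,5,6,7,8}:4
  start at 0(e): 4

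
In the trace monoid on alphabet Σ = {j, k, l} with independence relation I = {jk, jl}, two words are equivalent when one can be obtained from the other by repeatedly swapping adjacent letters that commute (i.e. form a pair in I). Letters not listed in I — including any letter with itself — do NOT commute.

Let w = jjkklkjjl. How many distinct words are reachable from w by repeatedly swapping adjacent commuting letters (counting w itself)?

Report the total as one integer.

126

#0=j has no predecessor
#1=j depends on [0:j]
#2=k has no predecessor
#3=k depends on [2:k]
#4=l depends on [3:k]
#5=k depends on [4:l]
#6=j depends on [1:j]
#7=j depends on [6:j]
#8=l depends on [5:k]
sources: [0:j, 2:k]
N(rest) = Σ N(rest − s) over sources s of rest; N(one piece) = 1:
  size 1 → [7]=1  [8]=1
  size 2 → [5,8]=1  [6,7]=1  [7,8]=2
  size 3 → [1,6,7]=1  [4,5,8]=1  [5,7,8]=3  [6,7,8]=3
  size 4 → [0,1,6,7]=1  [1,6,7,8]=4  [3,4,5,8]=1  [4,5,7,8]=4  [5,6,7,8]=6
  size 5 → [0,1,6,7,8]=5  [1,5,6,7,8]=10  [2,3,4,5,8]=1  [3,4,5,7,8]=5  [4,5,6,7,8]=10
  size 6 → [0,1,5,6,7,8]=15  [1,4,5,6,7,8]=20  [2,3,4,5,7,8]=6  [3,4,5,6,7,8]=15
  size 7 → [0,1,4,5,6,7,8]=35  [1,3,4,5,6,7,8]=35  [2,3,4,5,6,7,8]=21
  first=0(j) contributes 56
  first=2(k) contributes 70
|[w]| = 126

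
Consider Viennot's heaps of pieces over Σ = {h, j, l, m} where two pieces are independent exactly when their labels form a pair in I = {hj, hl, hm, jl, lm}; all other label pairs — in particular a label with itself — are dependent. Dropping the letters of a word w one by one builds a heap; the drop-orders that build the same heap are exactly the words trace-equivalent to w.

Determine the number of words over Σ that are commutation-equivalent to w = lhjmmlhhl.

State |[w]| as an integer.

1680

#0=l has no predecessor
#1=h has no predecessor
#2=j has no predecessor
#3=m depends on [2:j]
#4=m depends on [3:m]
#5=l depends on [0:l]
#6=h depends on [1:h]
#7=h depends on [6:h]
#8=l depends on [5:l]
sources: [0:l, 1:h, 2:j]
N(rest) = Σ N(rest − s) over sources s of rest; N(one piece) = 1:
  size 1 → [4]=1  [7]=1  [8]=1
  size 2 → [3,4]=1  [4,7]=2  [4,8]=2  [5,8]=1  [6,7]=1  [7,8]=2
  size 3 → [0,5,8]=1  [1,6,7]=1  [2,3,4]=1  [3,4,7]=3  [3,4,8]=3  [4,5,8]=3  [4,6,7]=3  [4,7,8]=6  [5,7,8]=3  [6,7,8]=3
  size 4 → [0,4,5,8]=4  [0,5,7,8]=4  [1,4,6,7]=4  [1,6,7,8]=4  [2,3,4,7]=4  [2,3,4,8]=4  [3,4,5,8]=6  [3,4,6,7]=6  [3,4,7,8]=12  [4,5,7,8]=12  [4,6,7,8]=12  [5,6,7,8]=6
  size 5 → [0,3,4,5,8]=10  [0,4,5,7,8]=20  [0,5,6,7,8]=10  [1,3,4,6,7]=10  [1,4,6,7,8]=20  [1,5,6,7,8]=10  [2,3,4,5,8]=10  [2,3,4,6,7]=10  [2,3,4,7,8]=20  [3,4,5,7,8]=30  [3,4,6,7,8]=30  [4,5,6,7,8]=30
  size 6 → [0,1,5,6,7,8]=20  [0,2,3,4,5,8]=20  [0,3,4,5,7,8]=60  [0,4,5,6,7,8]=60  [1,2,3,4,6,7]=20  [1,3,4,6,7,8]=60  [1,4,5,6,7,8]=60  [2,3,4,5,7,8]=60  [2,3,4,6,7,8]=60  [3,4,5,6,7,8]=90
  size 7 → [0,1,4,5,6,7,8]=140  [0,2,3,4,5,7,8]=140  [0,3,4,5,6,7,8]=210  [1,2,3,4,6,7,8]=140  [1,3,4,5,6,7,8]=210  [2,3,4,5,6,7,8]=210
  first=0(l) contributes 560
  first=1(h) contributes 560
  first=2(j) contributes 560
|[w]| = 1680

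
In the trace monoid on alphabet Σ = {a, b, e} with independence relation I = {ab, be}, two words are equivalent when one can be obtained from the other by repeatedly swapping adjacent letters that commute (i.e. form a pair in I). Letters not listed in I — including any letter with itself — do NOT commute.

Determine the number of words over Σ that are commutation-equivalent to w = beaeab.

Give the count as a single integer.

piece 0:b — minimal
piece 1:e — minimal
piece 2:a rests on {1:e}
piece 3:e rests on {2:a}
piece 4:a rests on {3:e}
piece 5:b rests on {0:b}
minimal pieces: {0:b, 1:e}
ways to finish when only these pieces remain (= sum over removing one remaining piece with nothing left below it):
  1 left: {4}→1  {5}→1
  2 left: {0,5}→1  {3,4}→1  {4,5}→2
  3 left: {0,4,5}→3  {2,3,4}→1  {3,4,5}→3
  4 left: {0,3,4,5}→6  {1,2,3,4}→1  {2,3,4,5}→4
  placing 0:b first → 5 extensions
  placing 1:e first → 10 extensions
total linear extensions = 15

15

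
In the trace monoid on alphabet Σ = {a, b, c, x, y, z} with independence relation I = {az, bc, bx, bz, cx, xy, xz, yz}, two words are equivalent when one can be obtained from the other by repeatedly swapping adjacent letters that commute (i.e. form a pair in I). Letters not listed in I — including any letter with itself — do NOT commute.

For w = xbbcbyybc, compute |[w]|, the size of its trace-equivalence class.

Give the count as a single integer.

72

0(x) covers ∅
1(b) covers ∅
2(b) covers 1:b
3(c) covers ∅
4(b) covers 2:b
5(y) covers 3:c, 4:b
6(y) covers 5:y
7(b) covers 6:y
8(c) covers 6:y
floor of heap: 0:x, 1:b, 3:c
completions by unplaced set U, small U first (add the entries for U minus each lowest piece of U):
  |U|=1: {0}:1  {7}:1  {8}:1
  |U|=2: {0,7}:2  {0,8}:2  {7,8}:2
  |U|=3: {0,7,8}:6  {6,7,8}:2
  |U|=4: {0,6,7,8}:8  {5,6,7,8}:2
  |U|=5: {0,5,6,7,8}:10  {3,5,6,7,8}:2  {4,5,6,7,8}:2
  |U|=6: {0,3,5,6,7,8}:12  {0,4,5,6,7,8}:12  {2,4,5,6,7,8}:2  {3,4,5,6,7,8}:4
  |U|=7: {0,2,4,5,6,7,8}:14  {0,3,4,5,6,7,8}:28  {1,2,4,5,6,7,8}:2  {2,3,4,5,6,7,8}:6
  start at 0(x): 8
  start at 1(b): 48
  start at 3(c): 16
sum over floor = 72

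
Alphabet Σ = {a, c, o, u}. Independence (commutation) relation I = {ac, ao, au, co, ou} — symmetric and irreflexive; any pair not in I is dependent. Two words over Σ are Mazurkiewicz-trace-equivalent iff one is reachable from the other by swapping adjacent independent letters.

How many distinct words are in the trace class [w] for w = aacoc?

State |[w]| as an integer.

30

drop 0:a onto floor
drop 1:a onto {0:a}
drop 2:c onto floor
drop 3:o onto floor
drop 4:c onto {2:c}
ground layer = {0:a, 2:c, 3:o}
drop-orders for the pieces not yet dropped (sum over which currently-grounded one goes next):
  1 to go: {1} 1  {3} 1  {4} 1
  2 to go: {0,1} 1  {1,3} 2  {1,4} 2  {2,4} 1  {3,4} 2
  3 to go: {0,1,3} 3  {0,1,4} 3  {1,2,4} 3  {1,3,4} 6  {2,3,4} 3
  if 0:a drops first: 12 orders
  if 2:c drops first: 12 orders
  if 3:o drops first: 6 orders
heap linearizations: 30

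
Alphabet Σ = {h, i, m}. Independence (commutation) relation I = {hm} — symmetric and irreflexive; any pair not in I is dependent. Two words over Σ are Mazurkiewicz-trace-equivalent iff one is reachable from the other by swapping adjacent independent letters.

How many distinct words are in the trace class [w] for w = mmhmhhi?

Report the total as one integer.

#0=m has no predecessor
#1=m depends on [0:m]
#2=h has no predecessor
#3=m depends on [1:m]
#4=h depends on [2:h]
#5=h depends on [4:h]
#6=i depends on [3:m, 5:h]
sources: [0:m, 2:h]
N(rest) = Σ N(rest − s) over sources s of rest; N(one piece) = 1:
  size 1 → [6]=1
  size 2 → [3,6]=1  [5,6]=1
  size 3 → [1,3,6]=1  [3,5,6]=2  [4,5,6]=1
  size 4 → [0,1,3,6]=1  [1,3,5,6]=3  [2,4,5,6]=1  [3,4,5,6]=3
  size 5 → [0,1,3,5,6]=4  [1,3,4,5,6]=6  [2,3,4,5,6]=4
  first=0(m) contributes 10
  first=2(h) contributes 10
|[w]| = 20

20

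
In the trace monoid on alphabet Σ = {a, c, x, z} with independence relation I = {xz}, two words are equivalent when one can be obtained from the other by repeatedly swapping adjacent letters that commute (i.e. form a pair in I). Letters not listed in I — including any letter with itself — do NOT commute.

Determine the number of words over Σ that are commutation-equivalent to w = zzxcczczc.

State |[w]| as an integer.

3

piece 0:z — minimal
piece 1:z rests on {0:z}
piece 2:x — minimal
piece 3:c rests on {1:z, 2:x}
piece 4:c rests on {3:c}
piece 5:z rests on {4:c}
piece 6:c rests on {5:z}
piece 7:z rests on {6:c}
piece 8:c rests on {7:z}
minimal pieces: {0:z, 2:x}
ways to finish when only these pieces remain (= sum over removing one remaining piece with nothing left below it):
  1 left: {8}→1
  2 left: {7,8}→1
  3 left: {6,7,8}→1
  4 left: {5,6,7,8}→1
  5 left: {4,5,6,7,8}→1
  6 left: {3,4,5,6,7,8}→1
  7 left: {1,3,4,5,6,7,8}→1  {2,3,4,5,6,7,8}→1
  placing 0:z first → 2 extensions
  placing 2:x first → 1 extensions
total linear extensions = 3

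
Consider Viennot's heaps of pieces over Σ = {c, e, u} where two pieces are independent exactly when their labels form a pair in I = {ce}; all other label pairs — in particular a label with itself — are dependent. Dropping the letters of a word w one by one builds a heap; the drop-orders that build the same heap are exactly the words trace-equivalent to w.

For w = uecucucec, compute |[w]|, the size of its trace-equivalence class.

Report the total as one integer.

6

piece 0:u — minimal
piece 1:e rests on {0:u}
piece 2:c rests on {0:u}
piece 3:u rests on {1:e, 2:c}
piece 4:c rests on {3:u}
piece 5:u rests on {4:c}
piece 6:c rests on {5:u}
piece 7:e rests on {5:u}
piece 8:c rests on {6:c}
minimal pieces: {0:u}
ways to finish when only these pieces remain (= sum over removing one remaining piece with nothing left below it):
  1 left: {7}→1  {8}→1
  2 left: {6,8}→1  {7,8}→2
  3 left: {6,7,8}→3
  4 left: {5,6,7,8}→3
  5 left: {4,5,6,7,8}→3
  6 left: {3,4,5,6,7,8}→3
  7 left: {1,3,4,5,6,7,8}→3  {2,3,4,5,6,7,8}→3
  placing 0:u first → 6 extensions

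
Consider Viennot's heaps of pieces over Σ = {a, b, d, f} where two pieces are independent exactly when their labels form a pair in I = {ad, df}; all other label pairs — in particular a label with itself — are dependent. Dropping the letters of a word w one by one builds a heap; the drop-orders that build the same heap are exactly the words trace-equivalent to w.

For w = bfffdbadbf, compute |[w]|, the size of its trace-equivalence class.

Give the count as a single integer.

drop 0:b onto floor
drop 1:f onto {0:b}
drop 2:f onto {1:f}
drop 3:f onto {2:f}
drop 4:d onto {0:b}
drop 5:b onto {3:f, 4:d}
drop 6:a onto {5:b}
drop 7:d onto {5:b}
drop 8:b onto {6:a, 7:d}
drop 9:f onto {8:b}
ground layer = {0:b}
drop-orders for the pieces not yet dropped (sum over which currently-grounded one goes next):
  1 to go: {9} 1
  2 to go: {8,9} 1
  3 to go: {6,8,9} 1  {7,8,9} 1
  4 to go: {6,7,8,9} 2
  5 to go: {5,6,7,8,9} 2
  6 to go: {3,5,6,7,8,9} 2  {4,5,6,7,8,9} 2
  7 to go: {2,3,5,6,7,8,9} 2  {3,4,5,6,7,8,9} 4
  8 to go: {1,2,3,5,6,7,8,9} 2  {2,3,4,5,6,7,8,9} 6
  if 0:b drops first: 8 orders

8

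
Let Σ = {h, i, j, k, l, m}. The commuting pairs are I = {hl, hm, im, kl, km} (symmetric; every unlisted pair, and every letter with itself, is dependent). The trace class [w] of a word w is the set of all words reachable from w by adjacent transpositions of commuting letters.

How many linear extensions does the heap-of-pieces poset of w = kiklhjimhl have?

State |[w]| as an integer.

#0=k has no predecessor
#1=i depends on [0:k]
#2=k depends on [1:i]
#3=l depends on [1:i]
#4=h depends on [2:k]
#5=j depends on [3:l, 4:h]
#6=i depends on [5:j]
#7=m depends on [5:j]
#8=h depends on [6:i]
#9=l depends on [6:i, 7:m]
sources: [0:k]
N(rest) = Σ N(rest − s) over sources s of rest; N(one piece) = 1:
  size 1 → [8]=1  [9]=1
  size 2 → [7,9]=1  [8,9]=2
  size 3 → [6,8,9]=2  [7,8,9]=3
  size 4 → [6,7,8,9]=5
  size 5 → [5,6,7,8,9]=5
  size 6 → [3,5,6,7,8,9]=5  [4,5,6,7,8,9]=5
  size 7 → [2,4,5,6,7,8,9]=5  [3,4,5,6,7,8,9]=10
  size 8 → [2,3,4,5,6,7,8,9]=15
  first=0(k) contributes 15

15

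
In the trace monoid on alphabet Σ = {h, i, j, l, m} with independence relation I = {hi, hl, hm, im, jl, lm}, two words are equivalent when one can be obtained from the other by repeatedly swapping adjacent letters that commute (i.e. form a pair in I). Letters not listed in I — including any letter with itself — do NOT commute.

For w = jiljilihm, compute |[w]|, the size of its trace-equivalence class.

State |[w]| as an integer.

drop 0:j onto floor
drop 1:i onto {0:j}
drop 2:l onto {1:i}
drop 3:j onto {1:i}
drop 4:i onto {2:l, 3:j}
drop 5:l onto {4:i}
drop 6:i onto {5:l}
drop 7:h onto {3:j}
drop 8:m onto {3:j}
ground layer = {0:j}
drop-orders for the pieces not yet dropped (sum over which currently-grounded one goes next):
  1 to go: {6} 1  {7} 1  {8} 1
  2 to go: {5,6} 1  {6,7} 2  {6,8} 2  {7,8} 2
  3 to go: {4,5,6} 1  {5,6,7} 3  {5,6,8} 3  {6,7,8} 6
  4 to go: {2,4,5,6} 1  {4,5,6,7} 4  {4,5,6,8} 4  {5,6,7,8} 12
  5 to go: {2,4,5,6,7} 5  {2,4,5,6,8} 5  {4,5,6,7,8} 20
  6 to go: {2,4,5,6,7,8} 30  {3,4,5,6,7,8} 20
  7 to go: {2,3,4,5,6,7,8} 50
  if 0:j drops first: 50 orders

50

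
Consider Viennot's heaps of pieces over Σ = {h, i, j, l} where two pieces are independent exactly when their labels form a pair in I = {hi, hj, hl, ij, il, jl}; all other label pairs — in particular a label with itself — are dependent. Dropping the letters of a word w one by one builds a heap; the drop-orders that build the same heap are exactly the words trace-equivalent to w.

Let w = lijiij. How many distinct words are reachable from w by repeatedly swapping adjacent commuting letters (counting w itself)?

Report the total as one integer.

0(l) covers ∅
1(i) covers ∅
2(j) covers ∅
3(i) covers 1:i
4(i) covers 3:i
5(j) covers 2:j
floor of heap: 0:l, 1:i, 2:j
completions by unplaced set U, small U first (add the entries for U minus each lowest piece of U):
  |U|=1: {0}:1  {4}:1  {5}:1
  |U|=2: {0,4}:2  {0,5}:2  {2,5}:1  {3,4}:1  {4,5}:2
  |U|=3: {0,2,5}:3  {0,3,4}:3  {0,4,5}:6  {1,3,4}:1  {2,4,5}:3  {3,4,5}:3
  |U|=4: {0,1,3,4}:4  {0,2,4,5}:12  {0,3,4,5}:12  {1,3,4,5}:4  {2,3,4,5}:6
  start at 0(l): 10
  start at 1(i): 30
  start at 2(j): 20
sum over floor = 60

60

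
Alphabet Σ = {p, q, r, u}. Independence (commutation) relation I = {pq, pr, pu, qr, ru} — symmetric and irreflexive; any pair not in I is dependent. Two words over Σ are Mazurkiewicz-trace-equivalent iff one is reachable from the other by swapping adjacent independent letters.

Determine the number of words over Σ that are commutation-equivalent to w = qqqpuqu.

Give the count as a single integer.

7

#0=q has no predecessor
#1=q depends on [0:q]
#2=q depends on [1:q]
#3=p has no predecessor
#4=u depends on [2:q]
#5=q depends on [4:u]
#6=u depends on [5:q]
sources: [0:q, 3:p]
N(rest) = Σ N(rest − s) over sources s of rest; N(one piece) = 1:
  size 1 → [3]=1  [6]=1
  size 2 → [3,6]=2  [5,6]=1
  size 3 → [3,5,6]=3  [4,5,6]=1
  size 4 → [2,4,5,6]=1  [3,4,5,6]=4
  size 5 → [1,2,4,5,6]=1  [2,3,4,5,6]=5
  first=0(q) contributes 6
  first=3(p) contributes 1
|[w]| = 7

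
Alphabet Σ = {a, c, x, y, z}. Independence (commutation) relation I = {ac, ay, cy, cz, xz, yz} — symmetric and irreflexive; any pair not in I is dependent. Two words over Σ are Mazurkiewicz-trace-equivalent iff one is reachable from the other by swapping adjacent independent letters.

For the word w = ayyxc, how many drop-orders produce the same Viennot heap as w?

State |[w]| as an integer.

drop 0:a onto floor
drop 1:y onto floor
drop 2:y onto {1:y}
drop 3:x onto {0:a, 2:y}
drop 4:c onto {3:x}
ground layer = {0:a, 1:y}
drop-orders for the pieces not yet dropped (sum over which currently-grounded one goes next):
  1 to go: {4} 1
  2 to go: {3,4} 1
  3 to go: {0,3,4} 1  {2,3,4} 1
  if 0:a drops first: 1 orders
  if 1:y drops first: 2 orders
heap linearizations: 3

3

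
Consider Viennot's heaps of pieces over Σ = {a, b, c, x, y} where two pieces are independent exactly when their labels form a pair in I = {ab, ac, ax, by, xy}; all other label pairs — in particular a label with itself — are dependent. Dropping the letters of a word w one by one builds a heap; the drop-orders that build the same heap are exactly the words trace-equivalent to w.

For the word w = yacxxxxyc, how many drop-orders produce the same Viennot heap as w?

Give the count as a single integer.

20

0(y) covers ∅
1(a) covers 0:y
2(c) covers 0:y
3(x) covers 2:c
4(x) covers 3:x
5(x) covers 4:x
6(x) covers 5:x
7(y) covers 1:a, 2:c
8(c) covers 6:x, 7:y
floor of heap: 0:y
completions by unplaced set U, small U first (add the entries for U minus each lowest piece of U):
  |U|=1: {8}:1
  |U|=2: {6,8}:1  {7,8}:1
  |U|=3: {1,7,8}:1  {5,6,8}:1  {6,7,8}:2
  |U|=4: {1,6,7,8}:3  {4,5,6,8}:1  {5,6,7,8}:3
  |U|=5: {1,5,6,7,8}:6  {3,4,5,6,8}:1  {4,5,6,7,8}:4
  |U|=6: {1,4,5,6,7,8}:10  {3,4,5,6,7,8}:5
  |U|=7: {1,3,4,5,6,7,8}:15  {2,3,4,5,6,7,8}:5
  start at 0(y): 20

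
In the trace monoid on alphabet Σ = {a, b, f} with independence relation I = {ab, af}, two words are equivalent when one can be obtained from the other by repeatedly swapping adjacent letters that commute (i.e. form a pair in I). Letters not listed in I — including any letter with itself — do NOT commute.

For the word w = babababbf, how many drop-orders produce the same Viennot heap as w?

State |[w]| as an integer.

84

#0=b has no predecessor
#1=a has no predecessor
#2=b depends on [0:b]
#3=a depends on [1:a]
#4=b depends on [2:b]
#5=a depends on [3:a]
#6=b depends on [4:b]
#7=b depends on [6:b]
#8=f depends on [7:b]
sources: [0:b, 1:a]
N(rest) = Σ N(rest − s) over sources s of rest; N(one piece) = 1:
  size 1 → [5]=1  [8]=1
  size 2 → [3,5]=1  [5,8]=2  [7,8]=1
  size 3 → [1,3,5]=1  [3,5,8]=3  [5,7,8]=3  [6,7,8]=1
  size 4 → [1,3,5,8]=4  [3,5,7,8]=6  [4,6,7,8]=1  [5,6,7,8]=4
  size 5 → [1,3,5,7,8]=10  [2,4,6,7,8]=1  [3,5,6,7,8]=10  [4,5,6,7,8]=5
  size 6 → [0,2,4,6,7,8]=1  [1,3,5,6,7,8]=20  [2,4,5,6,7,8]=6  [3,4,5,6,7,8]=15
  size 7 → [0,2,4,5,6,7,8]=7  [1,3,4,5,6,7,8]=35  [2,3,4,5,6,7,8]=21
  first=0(b) contributes 56
  first=1(a) contributes 28
|[w]| = 84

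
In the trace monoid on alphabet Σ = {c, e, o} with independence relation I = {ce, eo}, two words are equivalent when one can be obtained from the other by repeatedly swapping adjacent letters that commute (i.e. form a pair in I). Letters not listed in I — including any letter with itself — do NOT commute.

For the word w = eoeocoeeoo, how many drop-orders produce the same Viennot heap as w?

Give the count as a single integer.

piece 0:e — minimal
piece 1:o — minimal
piece 2:e rests on {0:e}
piece 3:o rests on {1:o}
piece 4:c rests on {3:o}
piece 5:o rests on {4:c}
piece 6:e rests on {2:e}
piece 7:e rests on {6:e}
piece 8:o rests on {5:o}
piece 9:o rests on {8:o}
minimal pieces: {0:e, 1:o}
ways to finish when only these pieces remain (= sum over removing one remaining piece with nothing left below it):
  1 left: {7}→1  {9}→1
  2 left: {6,7}→1  {7,9}→2  {8,9}→1
  3 left: {2,6,7}→1  {5,8,9}→1  {6,7,9}→3  {7,8,9}→3
  4 left: {0,2,6,7}→1  {2,6,7,9}→4  {4,5,8,9}→1  {5,7,8,9}→4  {6,7,8,9}→6
  5 left: {0,2,6,7,9}→5  {2,6,7,8,9}→10  {3,4,5,8,9}→1  {4,5,7,8,9}→5  {5,6,7,8,9}→10
  6 left: {0,2,6,7,8,9}→15  {1,3,4,5,8,9}→1  {2,5,6,7,8,9}→20  {3,4,5,7,8,9}→6  {4,5,6,7,8,9}→15
  7 left: {0,2,5,6,7,8,9}→35  {1,3,4,5,7,8,9}→7  {2,4,5,6,7,8,9}→35  {3,4,5,6,7,8,9}→21
  8 left: {0,2,4,5,6,7,8,9}→70  {1,3,4,5,6,7,8,9}→28  {2,3,4,5,6,7,8,9}→56
  placing 0:e first → 84 extensions
  placing 1:o first → 126 extensions
total linear extensions = 210

210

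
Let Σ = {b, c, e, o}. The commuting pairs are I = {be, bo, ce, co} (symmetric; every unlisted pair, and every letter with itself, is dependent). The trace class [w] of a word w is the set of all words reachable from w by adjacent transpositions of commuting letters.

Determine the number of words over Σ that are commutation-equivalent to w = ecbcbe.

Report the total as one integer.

15

drop 0:e onto floor
drop 1:c onto floor
drop 2:b onto {1:c}
drop 3:c onto {2:b}
drop 4:b onto {3:c}
drop 5:e onto {0:e}
ground layer = {0:e, 1:c}
drop-orders for the pieces not yet dropped (sum over which currently-grounded one goes next):
  1 to go: {4} 1  {5} 1
  2 to go: {0,5} 1  {3,4} 1  {4,5} 2
  3 to go: {0,4,5} 3  {2,3,4} 1  {3,4,5} 3
  4 to go: {0,3,4,5} 6  {1,2,3,4} 1  {2,3,4,5} 4
  if 0:e drops first: 5 orders
  if 1:c drops first: 10 orders
heap linearizations: 15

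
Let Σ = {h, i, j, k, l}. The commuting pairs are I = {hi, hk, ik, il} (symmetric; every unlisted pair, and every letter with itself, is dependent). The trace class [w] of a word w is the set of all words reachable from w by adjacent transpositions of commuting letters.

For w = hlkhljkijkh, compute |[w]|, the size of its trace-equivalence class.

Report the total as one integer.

#0=h has no predecessor
#1=l depends on [0:h]
#2=k depends on [1:l]
#3=h depends on [1:l]
#4=l depends on [2:k, 3:h]
#5=j depends on [4:l]
#6=k depends on [5:j]
#7=i depends on [5:j]
#8=j depends on [6:k, 7:i]
#9=k depends on [8:j]
#10=h depends on [8:j]
sources: [0:h]
N(rest) = Σ N(rest − s) over sources s of rest; N(one piece) = 1:
  size 1 → [9]=1  [10]=1
  size 2 → [9,10]=2
  size 3 → [8,9,10]=2
  size 4 → [6,8,9,10]=2  [7,8,9,10]=2
  size 5 → [6,7,8,9,10]=4
  size 6 → [5,6,7,8,9,10]=4
  size 7 → [4,5,6,7,8,9,10]=4
  size 8 → [2,4,5,6,7,8,9,10]=4  [3,4,5,6,7,8,9,10]=4
  size 9 → [2,3,4,5,6,7,8,9,10]=8
  first=0(h) contributes 8

8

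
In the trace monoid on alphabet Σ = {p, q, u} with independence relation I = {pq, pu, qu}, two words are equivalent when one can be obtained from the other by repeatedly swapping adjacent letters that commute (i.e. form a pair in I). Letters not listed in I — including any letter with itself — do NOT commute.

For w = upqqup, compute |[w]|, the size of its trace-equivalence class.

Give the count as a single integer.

90

#0=u has no predecessor
#1=p has no predecessor
#2=q has no predecessor
#3=q depends on [2:q]
#4=u depends on [0:u]
#5=p depends on [1:p]
sources: [0:u, 1:p, 2:q]
N(rest) = Σ N(rest − s) over sources s of rest; N(one piece) = 1:
  size 1 → [3]=1  [4]=1  [5]=1
  size 2 → [0,4]=1  [1,5]=1  [2,3]=1  [3,4]=2  [3,5]=2  [4,5]=2
  size 3 → [0,3,4]=3  [0,4,5]=3  [1,3,5]=3  [1,4,5]=3  [2,3,4]=3  [2,3,5]=3  [3,4,5]=6
  size 4 → [0,1,4,5]=6  [0,2,3,4]=6  [0,3,4,5]=12  [1,2,3,5]=6  [1,3,4,5]=12  [2,3,4,5]=12
  first=0(u) contributes 30
  first=1(p) contributes 30
  first=2(q) contributes 30
|[w]| = 90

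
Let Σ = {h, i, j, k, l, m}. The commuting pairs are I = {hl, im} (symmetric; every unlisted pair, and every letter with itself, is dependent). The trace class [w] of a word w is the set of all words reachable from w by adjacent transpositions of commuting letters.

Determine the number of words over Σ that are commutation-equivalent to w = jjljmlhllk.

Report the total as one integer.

#0=j has no predecessor
#1=j depends on [0:j]
#2=l depends on [1:j]
#3=j depends on [2:l]
#4=m depends on [3:j]
#5=l depends on [4:m]
#6=h depends on [4:m]
#7=l depends on [5:l]
#8=l depends on [7:l]
#9=k depends on [6:h, 8:l]
sources: [0:j]
N(rest) = Σ N(rest − s) over sources s of rest; N(one piece) = 1:
  size 1 → [9]=1
  size 2 → [6,9]=1  [8,9]=1
  size 3 → [6,8,9]=2  [7,8,9]=1
  size 4 → [5,7,8,9]=1  [6,7,8,9]=3
  size 5 → [5,6,7,8,9]=4
  size 6 → [4,5,6,7,8,9]=4
  size 7 → [3,4,5,6,7,8,9]=4
  size 8 → [2,3,4,5,6,7,8,9]=4
  first=0(j) contributes 4

4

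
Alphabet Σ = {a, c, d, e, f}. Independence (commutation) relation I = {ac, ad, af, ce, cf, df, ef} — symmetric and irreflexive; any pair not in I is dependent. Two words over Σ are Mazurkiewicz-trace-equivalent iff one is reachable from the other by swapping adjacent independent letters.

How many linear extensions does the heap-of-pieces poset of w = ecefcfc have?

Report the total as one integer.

210

#0=e has no predecessor
#1=c has no predecessor
#2=e depends on [0:e]
#3=f has no predecessor
#4=c depends on [1:c]
#5=f depends on [3:f]
#6=c depends on [4:c]
sources: [0:e, 1:c, 3:f]
N(rest) = Σ N(rest − s) over sources s of rest; N(one piece) = 1:
  size 1 → [2]=1  [5]=1  [6]=1
  size 2 → [0,2]=1  [2,5]=2  [2,6]=2  [3,5]=1  [4,6]=1  [5,6]=2
  size 3 → [0,2,5]=3  [0,2,6]=3  [1,4,6]=1  [2,3,5]=3  [2,4,6]=3  [2,5,6]=6  [3,5,6]=3  [4,5,6]=3
  size 4 → [0,2,3,5]=6  [0,2,4,6]=6  [0,2,5,6]=12  [1,2,4,6]=4  [1,4,5,6]=4  [2,3,5,6]=12  [2,4,5,6]=12  [3,4,5,6]=6
  size 5 → [0,1,2,4,6]=10  [0,2,3,5,6]=30  [0,2,4,5,6]=30  [1,2,4,5,6]=20  [1,3,4,5,6]=10  [2,3,4,5,6]=30
  first=0(e) contributes 60
  first=1(c) contributes 90
  first=3(f) contributes 60
|[w]| = 210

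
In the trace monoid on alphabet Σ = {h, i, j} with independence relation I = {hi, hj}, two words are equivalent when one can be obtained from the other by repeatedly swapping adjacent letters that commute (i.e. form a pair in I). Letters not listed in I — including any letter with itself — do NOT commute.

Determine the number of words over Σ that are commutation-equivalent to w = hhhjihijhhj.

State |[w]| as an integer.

462

0(h) covers ∅
1(h) covers 0:h
2(h) covers 1:h
3(j) covers ∅
4(i) covers 3:j
5(h) covers 2:h
6(i) covers 4:i
7(j) covers 6:i
8(h) covers 5:h
9(h) covers 8:h
10(j) covers 7:j
floor of heap: 0:h, 3:j
completions by unplaced set U, small U first (add the entries for U minus each lowest piece of U):
  |U|=1: {9}:1  {10}:1
  |U|=2: {7,10}:1  {8,9}:1  {9,10}:2
  |U|=3: {5,8,9}:1  {6,7,10}:1  {7,9,10}:3  {8,9,10}:3
  |U|=4: {2,5,8,9}:1  {4,6,7,10}:1  {5,8,9,10}:4  {6,7,9,10}:4  {7,8,9,10}:6
  |U|=5: {1,2,5,8,9}:1  {2,5,8,9,10}:5  {3,4,6,7,10}:1  {4,6,7,9,10}:5  {5,7,8,9,10}:10  {6,7,8,9,10}:10
  |U|=6: {0,1,2,5,8,9}:1  {1,2,5,8,9,10}:6  {2,5,7,8,9,10}:15  {3,4,6,7,9,10}:6  {4,6,7,8,9,10}:15  {5,6,7,8,9,10}:20
  |U|=7: {0,1,2,5,8,9,10}:7  {1,2,5,7,8,9,10}:21  {2,5,6,7,8,9,10}:35  {3,4,6,7,8,9,10}:21  {4,5,6,7,8,9,10}:35
  |U|=8: {0,1,2,5,7,8,9,10}:28  {1,2,5,6,7,8,9,10}:56  {2,4,5,6,7,8,9,10}:70  {3,4,5,6,7,8,9,10}:56
  |U|=9: {0,1,2,5,6,7,8,9,10}:84  {1,2,4,5,6,7,8,9,10}:126  {2,3,4,5,6,7,8,9,10}:126
  start at 0(h): 252
  start at 3(j): 210
sum over floor = 462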